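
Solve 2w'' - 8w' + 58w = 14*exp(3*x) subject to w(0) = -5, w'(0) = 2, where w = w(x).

w = 7*exp(3*x)/26 - 137*cos(5*x)*exp(2*x)/26 + 61*exp(2*x)*sin(5*x)/26

Divide through by 2: w'' - 4w' + 29w = 7*exp(3*x).
Characteristic equation r² - 4r + 29 = 0 has discriminant (-4)² - 4·(29) = -100 < 0, so r = 2 ± 5i.
Hence w_h = C1*cos(5*x)*exp(2*x) + C2*exp(2*x)*sin(5*x).
Try w_p = A*exp(3*x). Substituting into the equation and dividing by exp(3*x) gives A = 7/26, so w_p = 7*exp(3*x)/26.
General solution: w = 7*exp(3*x)/26 + C1*cos(5*x)*exp(2*x) + C2*exp(2*x)*sin(5*x).
Apply the initial conditions: w(0) = 7/26 + C1 = -5 and w'(0) = 21/26 + 2*C1 + 5*C2 = 2. Solving gives C1 = -137/26, C2 = 61/26.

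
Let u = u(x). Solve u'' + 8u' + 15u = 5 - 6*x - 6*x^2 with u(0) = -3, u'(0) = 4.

Characteristic equation r² + 8r + 15 = 0 factors as (r + 5)(r + 3) = 0, so r = -5, -3.
Hence u_h = C1*exp(-5*x) + C2*exp(-3*x).
For the particular solution try u_p = A0 + A1*x + A2*x^2. Substituting and matching coefficients of each power of x gives A0 = 419/1125, A1 = 2/75, A2 = -2/5, so u_p = 419/1125 - 2*x^2/5 + 2*x/75.
General solution: u = 419/1125 - 2*x^2/5 + 2*x/75 + C1*exp(-5*x) + C2*exp(-3*x).
Apply the initial conditions: u(0) = 419/1125 + C1 + C2 = -3 and u'(0) = 2/75 - 5*C1 - 3*C2 = 4. Solving gives C1 = 384/125, C2 = -58/9.

u = 419/1125 - 58*exp(-3*x)/9 - 2*x**2/5 + 2*x/75 + 384*exp(-5*x)/125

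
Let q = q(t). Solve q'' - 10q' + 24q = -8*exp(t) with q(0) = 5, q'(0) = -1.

Characteristic equation r² - 10r + 24 = 0 factors as (r - 6)(r - 4) = 0, so r = 6, 4.
Hence q_h = C1*exp(6*t) + C2*exp(4*t).
Try q_p = A*exp(t). Substituting into the equation and dividing by exp(t) gives A = -8/15, so q_p = -8*exp(t)/15.
General solution: q = -8*exp(t)/15 + C1*exp(6*t) + C2*exp(4*t).
Apply the initial conditions: q(0) = -8/15 + C1 + C2 = 5 and q'(0) = -8/15 + 4*C2 + 6*C1 = -1. Solving gives C1 = -113/10, C2 = 101/6.

q = -113*exp(6*t)/10 - 8*exp(t)/15 + 101*exp(4*t)/6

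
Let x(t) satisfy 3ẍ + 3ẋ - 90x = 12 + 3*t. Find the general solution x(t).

x = -121/900 - t/30 + C1*exp(-6*t) + C2*exp(5*t)

Divide through by 3: x'' + x' - 30x = 4 + t.
Characteristic equation r² + r - 30 = 0 factors as (r + 6)(r - 5) = 0, so r = -6, 5.
Hence x_h = C1*exp(-6*t) + C2*exp(5*t).
For the particular solution try x_p = A0 + A1*t. Substituting and matching coefficients of each power of t gives A0 = -121/900, A1 = -1/30, so x_p = -121/900 - t/30.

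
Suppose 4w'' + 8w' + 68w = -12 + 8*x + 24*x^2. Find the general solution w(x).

Divide through by 4: w'' + 2w' + 17w = -3 + 2*x + 6*x^2.
Characteristic equation r² + 2r + 17 = 0 has discriminant (2)² - 4·(17) = -64 < 0, so r = -1 ± 4i.
Hence w_h = C1*cos(4*x)*exp(-x) + C2*exp(-x)*sin(4*x).
For the particular solution try w_p = A0 + A1*x + A2*x^2. Substituting and matching coefficients of each power of x gives A0 = -1091/4913, A1 = 10/289, A2 = 6/17, so w_p = -1091/4913 + 6*x^2/17 + 10*x/289.

w = -1091/4913 + 6*x**2/17 + 10*x/289 + C1*cos(4*x)*exp(-x) + C2*exp(-x)*sin(4*x)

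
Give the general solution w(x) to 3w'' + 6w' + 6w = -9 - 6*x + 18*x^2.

Divide through by 3: w'' + 2w' + 2w = -3 - 2*x + 6*x^2.
Characteristic equation r² + 2r + 2 = 0 has discriminant (2)² - 4·(2) = -4 < 0, so r = -1 ± i.
Hence w_h = C1*cos(x)*exp(-x) + C2*exp(-x)*sin(x).
For the particular solution try w_p = A0 + A1*x + A2*x^2. Substituting and matching coefficients of each power of x gives A0 = 5/2, A1 = -7, A2 = 3, so w_p = 5/2 - 7*x + 3*x^2.

w = 5/2 - 7*x + 3*x**2 + C1*cos(x)*exp(-x) + C2*exp(-x)*sin(x)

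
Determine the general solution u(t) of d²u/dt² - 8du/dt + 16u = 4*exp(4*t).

u = C1*exp(4*t) + 2*t**2*exp(4*t) + C2*t*exp(4*t)

Characteristic equation r² - 8r + 16 = 0 has discriminant (-8)² - 4·(16) = 0, so r = 4 is a repeated root.
Hence u_h = (C1 + C2*t)*exp(4*t).
Since exp(4*t) solves the homogeneous equation (r = 4 is a root of multiplicity 2), multiply the trial by t^2. Try u_p = A*t^2*exp(4*t). Substituting into the equation and dividing by exp(4*t) gives A = 2, so u_p = 2*t^2*exp(4*t).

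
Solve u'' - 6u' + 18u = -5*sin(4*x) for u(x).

Characteristic equation r² - 6r + 18 = 0 has discriminant (-6)² - 4·(18) = -36 < 0, so r = 3 ± 3i.
Hence u_h = C1*cos(3*x)*exp(3*x) + C2*exp(3*x)*sin(3*x).
Try u_p = A*cos(4*x) + B*sin(4*x). Substituting and equating the coefficients of cos(4x) and sin(4x) gives A = -6/29, B = -1/58, so u_p = -6*cos(4*x)/29 - sin(4*x)/58.

u = -6*cos(4*x)/29 - sin(4*x)/58 + C1*cos(3*x)*exp(3*x) + C2*exp(3*x)*sin(3*x)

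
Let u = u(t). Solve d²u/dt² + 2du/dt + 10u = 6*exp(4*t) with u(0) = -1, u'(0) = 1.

u = 3*exp(4*t)/17 - 20*cos(3*t)*exp(-t)/17 - 5*exp(-t)*sin(3*t)/17

Characteristic equation r² + 2r + 10 = 0 has discriminant (2)² - 4·(10) = -36 < 0, so r = -1 ± 3i.
Hence u_h = C1*cos(3*t)*exp(-t) + C2*exp(-t)*sin(3*t).
Try u_p = A*exp(4*t). Substituting into the equation and dividing by exp(4*t) gives A = 3/17, so u_p = 3*exp(4*t)/17.
General solution: u = 3*exp(4*t)/17 + C1*cos(3*t)*exp(-t) + C2*exp(-t)*sin(3*t).
Apply the initial conditions: u(0) = 3/17 + C1 = -1 and u'(0) = 12/17 - C1 + 3*C2 = 1. Solving gives C1 = -20/17, C2 = -5/17.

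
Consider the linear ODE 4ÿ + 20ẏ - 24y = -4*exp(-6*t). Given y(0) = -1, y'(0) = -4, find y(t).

Divide through by 4: y'' + 5y' - 6y = -exp(-6*t).
Characteristic equation r² + 5r - 6 = 0 factors as (r - 1)(r + 6) = 0, so r = 1, -6.
Hence y_h = C1*exp(t) + C2*exp(-6*t).
Since exp(-6*t) solves the homogeneous equation (r = -6 is a root of multiplicity 1), multiply the trial by t. Try y_p = A*t*exp(-6*t). Substituting into the equation and dividing by exp(-6*t) gives A = 1/7, so y_p = t*exp(-6*t)/7.
General solution: y = C1*exp(t) + C2*exp(-6*t) + t*exp(-6*t)/7.
Apply the initial conditions: y(0) = C1 + C2 = -1 and y'(0) = 1/7 + C1 - 6*C2 = -4. Solving gives C1 = -71/49, C2 = 22/49.

y = -71*exp(t)/49 + 22*exp(-6*t)/49 + t*exp(-6*t)/7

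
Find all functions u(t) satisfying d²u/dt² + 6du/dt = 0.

Characteristic equation r² + 6r = 0 factors as (r + 6)r = 0, so r = -6, 0.
Hence u_h = C1*exp(-6*t) + C2.

u = C2 + C1*exp(-6*t)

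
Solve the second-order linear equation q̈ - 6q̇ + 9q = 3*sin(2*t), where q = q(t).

q = 15*sin(2*t)/169 + 36*cos(2*t)/169 + C1*exp(3*t) + C2*t*exp(3*t)

Characteristic equation r² - 6r + 9 = 0 has discriminant (-6)² - 4·(9) = 0, so r = 3 is a repeated root.
Hence q_h = (C1 + C2*t)*exp(3*t).
Try q_p = A*cos(2*t) + B*sin(2*t). Substituting and equating the coefficients of cos(2t) and sin(2t) gives A = 36/169, B = 15/169, so q_p = 15*sin(2*t)/169 + 36*cos(2*t)/169.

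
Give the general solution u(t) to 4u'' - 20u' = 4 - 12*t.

u = C2 - 2*t/25 + 3*t**2/10 + C1*exp(5*t)

Divide through by 4: u'' - 5u' = 1 - 3*t.
Characteristic equation r² - 5r = 0 factors as (r - 5)r = 0, so r = 5, 0.
Hence u_h = C1*exp(5*t) + C2.
Since 0 is a characteristic root (multiplicity 1), multiply the polynomial trial by t: try u_p = t*(A0 + A1*t). Substituting and matching coefficients of each power of t gives A0 = -2/25, A1 = 3/10, so u_p = -2*t/25 + 3*t^2/10.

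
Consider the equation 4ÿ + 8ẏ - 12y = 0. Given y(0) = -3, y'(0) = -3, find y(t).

Divide through by 4: y'' + 2y' - 3y = 0.
Characteristic equation r² + 2r - 3 = 0 factors as (r - 1)(r + 3) = 0, so r = 1, -3.
Hence y_h = C1*exp(t) + C2*exp(-3*t).
Apply the initial conditions: y(0) = C1 + C2 = -3 and y'(0) = C1 - 3*C2 = -3. Solving gives C1 = -3, C2 = 0.

y = -3*exp(t)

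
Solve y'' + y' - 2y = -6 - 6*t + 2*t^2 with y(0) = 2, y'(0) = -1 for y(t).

y = 3 - t**2 + 2*t - 5*exp(t)/3 + 2*exp(-2*t)/3

Characteristic equation r² + r - 2 = 0 factors as (r + 2)(r - 1) = 0, so r = -2, 1.
Hence y_h = C1*exp(-2*t) + C2*exp(t).
For the particular solution try y_p = A0 + A1*t + A2*t^2. Substituting and matching coefficients of each power of t gives A0 = 3, A1 = 2, A2 = -1, so y_p = 3 - t^2 + 2*t.
General solution: y = 3 - t^2 + 2*t + C1*exp(-2*t) + C2*exp(t).
Apply the initial conditions: y(0) = 3 + C1 + C2 = 2 and y'(0) = 2 + C2 - 2*C1 = -1. Solving gives C1 = 2/3, C2 = -5/3.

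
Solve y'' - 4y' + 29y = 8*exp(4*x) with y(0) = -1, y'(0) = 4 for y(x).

y = 8*exp(4*x)/29 - 37*cos(5*x)*exp(2*x)/29 + 158*exp(2*x)*sin(5*x)/145

Characteristic equation r² - 4r + 29 = 0 has discriminant (-4)² - 4·(29) = -100 < 0, so r = 2 ± 5i.
Hence y_h = C1*cos(5*x)*exp(2*x) + C2*exp(2*x)*sin(5*x).
Try y_p = A*exp(4*x). Substituting into the equation and dividing by exp(4*x) gives A = 8/29, so y_p = 8*exp(4*x)/29.
General solution: y = 8*exp(4*x)/29 + C1*cos(5*x)*exp(2*x) + C2*exp(2*x)*sin(5*x).
Apply the initial conditions: y(0) = 8/29 + C1 = -1 and y'(0) = 32/29 + 2*C1 + 5*C2 = 4. Solving gives C1 = -37/29, C2 = 158/145.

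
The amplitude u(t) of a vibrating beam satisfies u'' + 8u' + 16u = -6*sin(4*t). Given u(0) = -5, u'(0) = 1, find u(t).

Characteristic equation r² + 8r + 16 = 0 has discriminant (8)² - 4·(16) = 0, so r = -4 is a repeated root.
Hence u_h = (C1 + C2*t)*exp(-4*t).
Try u_p = A*cos(4*t) + B*sin(4*t). Substituting and equating the coefficients of cos(4t) and sin(4t) gives A = 3/16, B = 0, so u_p = 3*cos(4*t)/16.
General solution: u = 3*cos(4*t)/16 + C1*exp(-4*t) + C2*t*exp(-4*t).
Apply the initial conditions: u(0) = 3/16 + C1 = -5 and u'(0) = C2 - 4*C1 = 1. Solving gives C1 = -83/16, C2 = -79/4.

u = -83*exp(-4*t)/16 + 3*cos(4*t)/16 - 79*t*exp(-4*t)/4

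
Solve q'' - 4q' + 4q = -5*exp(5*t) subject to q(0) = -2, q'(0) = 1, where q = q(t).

Characteristic equation r² - 4r + 4 = 0 has discriminant (-4)² - 4·(4) = 0, so r = 2 is a repeated root.
Hence q_h = (C1 + C2*t)*exp(2*t).
Try q_p = A*exp(5*t). Substituting into the equation and dividing by exp(5*t) gives A = -5/9, so q_p = -5*exp(5*t)/9.
General solution: q = -5*exp(5*t)/9 + C1*exp(2*t) + C2*t*exp(2*t).
Apply the initial conditions: q(0) = -5/9 + C1 = -2 and q'(0) = -25/9 + C2 + 2*C1 = 1. Solving gives C1 = -13/9, C2 = 20/3.

q = -13*exp(2*t)/9 - 5*exp(5*t)/9 + 20*t*exp(2*t)/3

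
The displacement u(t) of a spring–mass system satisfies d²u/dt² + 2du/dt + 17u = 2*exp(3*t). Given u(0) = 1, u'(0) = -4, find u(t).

Characteristic equation r² + 2r + 17 = 0 has discriminant (2)² - 4·(17) = -64 < 0, so r = -1 ± 4i.
Hence u_h = C1*cos(4*t)*exp(-t) + C2*exp(-t)*sin(4*t).
Try u_p = A*exp(3*t). Substituting into the equation and dividing by exp(3*t) gives A = 1/16, so u_p = exp(3*t)/16.
General solution: u = exp(3*t)/16 + C1*cos(4*t)*exp(-t) + C2*exp(-t)*sin(4*t).
Apply the initial conditions: u(0) = 1/16 + C1 = 1 and u'(0) = 3/16 - C1 + 4*C2 = -4. Solving gives C1 = 15/16, C2 = -13/16.

u = exp(3*t)/16 - 13*exp(-t)*sin(4*t)/16 + 15*cos(4*t)*exp(-t)/16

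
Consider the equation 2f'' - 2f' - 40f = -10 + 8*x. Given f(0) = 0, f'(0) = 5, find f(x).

Divide through by 2: f'' - f' - 20f = -5 + 4*x.
Characteristic equation r² - r - 20 = 0 factors as (r + 4)(r - 5) = 0, so r = -4, 5.
Hence f_h = C1*exp(-4*x) + C2*exp(5*x).
For the particular solution try f_p = A0 + A1*x. Substituting and matching coefficients of each power of x gives A0 = 13/50, A1 = -1/5, so f_p = 13/50 - x/5.
General solution: f = 13/50 - x/5 + C1*exp(-4*x) + C2*exp(5*x).
Apply the initial conditions: f(0) = 13/50 + C1 + C2 = 0 and f'(0) = -1/5 - 4*C1 + 5*C2 = 5. Solving gives C1 = -13/18, C2 = 104/225.

f = 13/50 - 13*exp(-4*x)/18 - x/5 + 104*exp(5*x)/225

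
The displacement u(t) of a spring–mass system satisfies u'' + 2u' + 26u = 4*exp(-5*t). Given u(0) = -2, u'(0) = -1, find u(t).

Characteristic equation r² + 2r + 26 = 0 has discriminant (2)² - 4·(26) = -100 < 0, so r = -1 ± 5i.
Hence u_h = C1*cos(5*t)*exp(-t) + C2*exp(-t)*sin(5*t).
Try u_p = A*exp(-5*t). Substituting into the equation and dividing by exp(-5*t) gives A = 4/41, so u_p = 4*exp(-5*t)/41.
General solution: u = 4*exp(-5*t)/41 + C1*cos(5*t)*exp(-t) + C2*exp(-t)*sin(5*t).
Apply the initial conditions: u(0) = 4/41 + C1 = -2 and u'(0) = -20/41 - C1 + 5*C2 = -1. Solving gives C1 = -86/41, C2 = -107/205.

u = 4*exp(-5*t)/41 - 107*exp(-t)*sin(5*t)/205 - 86*cos(5*t)*exp(-t)/41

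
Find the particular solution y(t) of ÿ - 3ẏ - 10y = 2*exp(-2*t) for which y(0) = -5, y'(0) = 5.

Characteristic equation r² - 3r - 10 = 0 factors as (r + 2)(r - 5) = 0, so r = -2, 5.
Hence y_h = C1*exp(-2*t) + C2*exp(5*t).
Since exp(-2*t) solves the homogeneous equation (r = -2 is a root of multiplicity 1), multiply the trial by t. Try y_p = A*t*exp(-2*t). Substituting into the equation and dividing by exp(-2*t) gives A = -2/7, so y_p = -2*t*exp(-2*t)/7.
General solution: y = C1*exp(-2*t) + C2*exp(5*t) - 2*t*exp(-2*t)/7.
Apply the initial conditions: y(0) = C1 + C2 = -5 and y'(0) = -2/7 - 2*C1 + 5*C2 = 5. Solving gives C1 = -212/49, C2 = -33/49.

y = -212*exp(-2*t)/49 - 33*exp(5*t)/49 - 2*t*exp(-2*t)/7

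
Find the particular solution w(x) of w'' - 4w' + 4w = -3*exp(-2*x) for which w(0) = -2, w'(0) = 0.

Characteristic equation r² - 4r + 4 = 0 has discriminant (-4)² - 4·(4) = 0, so r = 2 is a repeated root.
Hence w_h = (C1 + C2*x)*exp(2*x).
Try w_p = A*exp(-2*x). Substituting into the equation and dividing by exp(-2*x) gives A = -3/16, so w_p = -3*exp(-2*x)/16.
General solution: w = -3*exp(-2*x)/16 + C1*exp(2*x) + C2*x*exp(2*x).
Apply the initial conditions: w(0) = -3/16 + C1 = -2 and w'(0) = 3/8 + C2 + 2*C1 = 0. Solving gives C1 = -29/16, C2 = 13/4.

w = -29*exp(2*x)/16 - 3*exp(-2*x)/16 + 13*x*exp(2*x)/4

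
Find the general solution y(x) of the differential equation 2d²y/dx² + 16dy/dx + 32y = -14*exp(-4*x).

y = C1*exp(-4*x) - 7*x**2*exp(-4*x)/2 + C2*x*exp(-4*x)

Divide through by 2: y'' + 8y' + 16y = -7*exp(-4*x).
Characteristic equation r² + 8r + 16 = 0 has discriminant (8)² - 4·(16) = 0, so r = -4 is a repeated root.
Hence y_h = (C1 + C2*x)*exp(-4*x).
Since exp(-4*x) solves the homogeneous equation (r = -4 is a root of multiplicity 2), multiply the trial by x^2. Try y_p = A*x^2*exp(-4*x). Substituting into the equation and dividing by exp(-4*x) gives A = -7/2, so y_p = -7*x^2*exp(-4*x)/2.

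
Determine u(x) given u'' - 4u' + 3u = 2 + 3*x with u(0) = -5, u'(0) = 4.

Characteristic equation r² - 4r + 3 = 0 factors as (r - 1)(r - 3) = 0, so r = 1, 3.
Hence u_h = C1*exp(x) + C2*exp(3*x).
For the particular solution try u_p = A0 + A1*x. Substituting and matching coefficients of each power of x gives A0 = 2, A1 = 1, so u_p = 2 + x.
General solution: u = 2 + x + C1*exp(x) + C2*exp(3*x).
Apply the initial conditions: u(0) = 2 + C1 + C2 = -5 and u'(0) = 1 + C1 + 3*C2 = 4. Solving gives C1 = -12, C2 = 5.

u = 2 + x - 12*exp(x) + 5*exp(3*x)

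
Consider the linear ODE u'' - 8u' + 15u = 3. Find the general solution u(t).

Characteristic equation r² - 8r + 15 = 0 factors as (r - 3)(r - 5) = 0, so r = 3, 5.
Hence u_h = C1*exp(3*t) + C2*exp(5*t).
For the particular solution try u_p = A0. Substituting and matching coefficients of each power of t gives A0 = 1/5, so u_p = 1/5.

u = 1/5 + C1*exp(3*t) + C2*exp(5*t)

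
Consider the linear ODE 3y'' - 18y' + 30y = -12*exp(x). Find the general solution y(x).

y = -4*exp(x)/5 + C1*cos(x)*exp(3*x) + C2*exp(3*x)*sin(x)

Divide through by 3: y'' - 6y' + 10y = -4*exp(x).
Characteristic equation r² - 6r + 10 = 0 has discriminant (-6)² - 4·(10) = -4 < 0, so r = 3 ± i.
Hence y_h = C1*cos(x)*exp(3*x) + C2*exp(3*x)*sin(x).
Try y_p = A*exp(x). Substituting into the equation and dividing by exp(x) gives A = -4/5, so y_p = -4*exp(x)/5.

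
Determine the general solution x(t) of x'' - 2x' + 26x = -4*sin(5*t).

Characteristic equation r² - 2r + 26 = 0 has discriminant (-2)² - 4·(26) = -100 < 0, so r = 1 ± 5i.
Hence x_h = C1*cos(5*t)*exp(t) + C2*exp(t)*sin(5*t).
Try x_p = A*cos(5*t) + B*sin(5*t). Substituting and equating the coefficients of cos(5t) and sin(5t) gives A = -40/101, B = -4/101, so x_p = -40*cos(5*t)/101 - 4*sin(5*t)/101.

x = -40*cos(5*t)/101 - 4*sin(5*t)/101 + C1*cos(5*t)*exp(t) + C2*exp(t)*sin(5*t)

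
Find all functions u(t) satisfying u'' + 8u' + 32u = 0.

u = C1*cos(4*t)*exp(-4*t) + C2*exp(-4*t)*sin(4*t)

Characteristic equation r² + 8r + 32 = 0 has discriminant (8)² - 4·(32) = -64 < 0, so r = -4 ± 4i.
Hence u_h = C1*cos(4*t)*exp(-4*t) + C2*exp(-4*t)*sin(4*t).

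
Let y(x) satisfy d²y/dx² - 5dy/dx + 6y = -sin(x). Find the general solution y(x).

y = -cos(x)/10 - sin(x)/10 + C1*exp(2*x) + C2*exp(3*x)

Characteristic equation r² - 5r + 6 = 0 factors as (r - 2)(r - 3) = 0, so r = 2, 3.
Hence y_h = C1*exp(2*x) + C2*exp(3*x).
Try y_p = A*cos(x) + B*sin(x). Substituting and equating the coefficients of cos(x) and sin(x) gives A = -1/10, B = -1/10, so y_p = -cos(x)/10 - sin(x)/10.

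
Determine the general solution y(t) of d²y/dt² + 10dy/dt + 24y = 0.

y = C1*exp(-4*t) + C2*exp(-6*t)

Characteristic equation r² + 10r + 24 = 0 factors as (r + 4)(r + 6) = 0, so r = -4, -6.
Hence y_h = C1*exp(-4*t) + C2*exp(-6*t).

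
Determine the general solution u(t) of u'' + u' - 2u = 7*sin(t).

u = -21*sin(t)/10 - 7*cos(t)/10 + C1*exp(-2*t) + C2*exp(t)

Characteristic equation r² + r - 2 = 0 factors as (r + 2)(r - 1) = 0, so r = -2, 1.
Hence u_h = C1*exp(-2*t) + C2*exp(t).
Try u_p = A*cos(t) + B*sin(t). Substituting and equating the coefficients of cos(t) and sin(t) gives A = -7/10, B = -21/10, so u_p = -21*sin(t)/10 - 7*cos(t)/10.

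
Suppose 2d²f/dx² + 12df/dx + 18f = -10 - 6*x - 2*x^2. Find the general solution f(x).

Divide through by 2: f'' + 6f' + 9f = -5 - x^2 - 3*x.
Characteristic equation r² + 6r + 9 = 0 has discriminant (6)² - 4·(9) = 0, so r = -3 is a repeated root.
Hence f_h = (C1 + C2*x)*exp(-3*x).
For the particular solution try f_p = A0 + A1*x + A2*x^2. Substituting and matching coefficients of each power of x gives A0 = -11/27, A1 = -5/27, A2 = -1/9, so f_p = -11/27 - 5*x/27 - x^2/9.

f = -11/27 - 5*x/27 - x**2/9 + C1*exp(-3*x) + C2*x*exp(-3*x)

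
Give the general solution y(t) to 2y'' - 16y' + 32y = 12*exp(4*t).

y = C1*exp(4*t) + 3*t**2*exp(4*t) + C2*t*exp(4*t)

Divide through by 2: y'' - 8y' + 16y = 6*exp(4*t).
Characteristic equation r² - 8r + 16 = 0 has discriminant (-8)² - 4·(16) = 0, so r = 4 is a repeated root.
Hence y_h = (C1 + C2*t)*exp(4*t).
Since exp(4*t) solves the homogeneous equation (r = 4 is a root of multiplicity 2), multiply the trial by t^2. Try y_p = A*t^2*exp(4*t). Substituting into the equation and dividing by exp(4*t) gives A = 3, so y_p = 3*t^2*exp(4*t).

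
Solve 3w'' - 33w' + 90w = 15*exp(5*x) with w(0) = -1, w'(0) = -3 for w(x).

w = -8*exp(5*x) + 7*exp(6*x) - 5*x*exp(5*x)

Divide through by 3: w'' - 11w' + 30w = 5*exp(5*x).
Characteristic equation r² - 11r + 30 = 0 factors as (r - 5)(r - 6) = 0, so r = 5, 6.
Hence w_h = C1*exp(5*x) + C2*exp(6*x).
Since exp(5*x) solves the homogeneous equation (r = 5 is a root of multiplicity 1), multiply the trial by x. Try w_p = A*x*exp(5*x). Substituting into the equation and dividing by exp(5*x) gives A = -5, so w_p = -5*x*exp(5*x).
General solution: w = C1*exp(5*x) + C2*exp(6*x) - 5*x*exp(5*x).
Apply the initial conditions: w(0) = C1 + C2 = -1 and w'(0) = -5 + 5*C1 + 6*C2 = -3. Solving gives C1 = -8, C2 = 7.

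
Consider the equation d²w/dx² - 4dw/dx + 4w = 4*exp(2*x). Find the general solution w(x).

Characteristic equation r² - 4r + 4 = 0 has discriminant (-4)² - 4·(4) = 0, so r = 2 is a repeated root.
Hence w_h = (C1 + C2*x)*exp(2*x).
Since exp(2*x) solves the homogeneous equation (r = 2 is a root of multiplicity 2), multiply the trial by x^2. Try w_p = A*x^2*exp(2*x). Substituting into the equation and dividing by exp(2*x) gives A = 2, so w_p = 2*x^2*exp(2*x).

w = C1*exp(2*x) + 2*x**2*exp(2*x) + C2*x*exp(2*x)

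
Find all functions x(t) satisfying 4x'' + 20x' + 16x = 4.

Divide through by 4: x'' + 5x' + 4x = 1.
Characteristic equation r² + 5r + 4 = 0 factors as (r + 1)(r + 4) = 0, so r = -1, -4.
Hence x_h = C1*exp(-t) + C2*exp(-4*t).
For the particular solution try x_p = A0. Substituting and matching coefficients of each power of t gives A0 = 1/4, so x_p = 1/4.

x = 1/4 + C1*exp(-t) + C2*exp(-4*t)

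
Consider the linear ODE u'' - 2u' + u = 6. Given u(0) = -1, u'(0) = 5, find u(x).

u = 6 - 7*exp(x) + 12*x*exp(x)

Characteristic equation r² - 2r + 1 = 0 has discriminant (-2)² - 4·(1) = 0, so r = 1 is a repeated root.
Hence u_h = (C1 + C2*x)*exp(x).
For the particular solution try u_p = A0. Substituting and matching coefficients of each power of x gives A0 = 6, so u_p = 6.
General solution: u = 6 + C1*exp(x) + C2*x*exp(x).
Apply the initial conditions: u(0) = 6 + C1 = -1 and u'(0) = C1 + C2 = 5. Solving gives C1 = -7, C2 = 12.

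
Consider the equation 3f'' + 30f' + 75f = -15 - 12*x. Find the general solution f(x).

f = -17/125 - 4*x/25 + C1*exp(-5*x) + C2*x*exp(-5*x)

Divide through by 3: f'' + 10f' + 25f = -5 - 4*x.
Characteristic equation r² + 10r + 25 = 0 has discriminant (10)² - 4·(25) = 0, so r = -5 is a repeated root.
Hence f_h = (C1 + C2*x)*exp(-5*x).
For the particular solution try f_p = A0 + A1*x. Substituting and matching coefficients of each power of x gives A0 = -17/125, A1 = -4/25, so f_p = -17/125 - 4*x/25.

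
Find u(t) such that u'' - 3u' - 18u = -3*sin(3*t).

Characteristic equation r² - 3r - 18 = 0 factors as (r + 3)(r - 6) = 0, so r = -3, 6.
Hence u_h = C1*exp(-3*t) + C2*exp(6*t).
Try u_p = A*cos(3*t) + B*sin(3*t). Substituting and equating the coefficients of cos(3t) and sin(3t) gives A = -1/30, B = 1/10, so u_p = -cos(3*t)/30 + sin(3*t)/10.

u = -cos(3*t)/30 + sin(3*t)/10 + C1*exp(-3*t) + C2*exp(6*t)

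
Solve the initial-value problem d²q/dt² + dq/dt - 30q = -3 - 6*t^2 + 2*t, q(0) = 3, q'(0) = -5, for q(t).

Characteristic equation r² + r - 30 = 0 factors as (r - 5)(r + 6) = 0, so r = 5, -6.
Hence q_h = C1*exp(5*t) + C2*exp(-6*t).
For the particular solution try q_p = A0 + A1*t + A2*t^2. Substituting and matching coefficients of each power of t gives A0 = 251/2250, A1 = -4/75, A2 = 1/5, so q_p = 251/2250 - 4*t/75 + t^2/5.
General solution: q = 251/2250 - 4*t/75 + t^2/5 + C1*exp(5*t) + C2*exp(-6*t).
Apply the initial conditions: q(0) = 251/2250 + C1 + C2 = 3 and q'(0) = -4/75 - 6*C2 + 5*C1 = -5. Solving gives C1 = 1548/1375, C2 = 349/198.

q = 251/2250 - 4*t/75 + t**2/5 + 349*exp(-6*t)/198 + 1548*exp(5*t)/1375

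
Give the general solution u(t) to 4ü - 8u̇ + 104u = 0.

u = C1*cos(5*t)*exp(t) + C2*exp(t)*sin(5*t)

Divide through by 4: u'' - 2u' + 26u = 0.
Characteristic equation r² - 2r + 26 = 0 has discriminant (-2)² - 4·(26) = -100 < 0, so r = 1 ± 5i.
Hence u_h = C1*cos(5*t)*exp(t) + C2*exp(t)*sin(5*t).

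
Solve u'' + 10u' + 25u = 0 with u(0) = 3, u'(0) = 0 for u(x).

u = 3*exp(-5*x) + 15*x*exp(-5*x)

Characteristic equation r² + 10r + 25 = 0 has discriminant (10)² - 4·(25) = 0, so r = -5 is a repeated root.
Hence u_h = (C1 + C2*x)*exp(-5*x).
Apply the initial conditions: u(0) = C1 = 3 and u'(0) = C2 - 5*C1 = 0. Solving gives C1 = 3, C2 = 15.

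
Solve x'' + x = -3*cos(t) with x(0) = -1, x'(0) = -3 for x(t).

Characteristic equation r² + 1 = 0 has discriminant (0)² - 4·(1) = -4 < 0, so r = ± i.
Hence x_h = C1*cos(t) + C2*sin(t).
Since ±1i are characteristic roots, multiply the trial by t. Try x_p = t*(A*cos(t) + B*sin(t)). Substituting and equating the coefficients of cos(t) and sin(t) gives A = 0, B = -3/2, so x_p = -3*t*sin(t)/2.
General solution: x = C1*cos(t) + C2*sin(t) - 3*t*sin(t)/2.
Apply the initial conditions: x(0) = C1 = -1 and x'(0) = C2 = -3. Solving gives C1 = -1, C2 = -3.

x = -cos(t) - 3*sin(t) - 3*t*sin(t)/2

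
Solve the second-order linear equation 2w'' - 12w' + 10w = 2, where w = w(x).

w = 1/5 + C1*exp(5*x) + C2*exp(x)

Divide through by 2: w'' - 6w' + 5w = 1.
Characteristic equation r² - 6r + 5 = 0 factors as (r - 5)(r - 1) = 0, so r = 5, 1.
Hence w_h = C1*exp(5*x) + C2*exp(x).
For the particular solution try w_p = A0. Substituting and matching coefficients of each power of x gives A0 = 1/5, so w_p = 1/5.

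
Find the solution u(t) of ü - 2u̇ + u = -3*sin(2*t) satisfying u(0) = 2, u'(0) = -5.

u = -12*cos(2*t)/25 + 9*sin(2*t)/25 + 62*exp(t)/25 - 41*t*exp(t)/5

Characteristic equation r² - 2r + 1 = 0 has discriminant (-2)² - 4·(1) = 0, so r = 1 is a repeated root.
Hence u_h = (C1 + C2*t)*exp(t).
Try u_p = A*cos(2*t) + B*sin(2*t). Substituting and equating the coefficients of cos(2t) and sin(2t) gives A = -12/25, B = 9/25, so u_p = -12*cos(2*t)/25 + 9*sin(2*t)/25.
General solution: u = -12*cos(2*t)/25 + 9*sin(2*t)/25 + C1*exp(t) + C2*t*exp(t).
Apply the initial conditions: u(0) = -12/25 + C1 = 2 and u'(0) = 18/25 + C1 + C2 = -5. Solving gives C1 = 62/25, C2 = -41/5.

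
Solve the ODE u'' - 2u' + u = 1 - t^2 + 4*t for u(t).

Characteristic equation r² - 2r + 1 = 0 has discriminant (-2)² - 4·(1) = 0, so r = 1 is a repeated root.
Hence u_h = (C1 + C2*t)*exp(t).
For the particular solution try u_p = A0 + A1*t + A2*t^2. Substituting and matching coefficients of each power of t gives A0 = 3, A1 = 0, A2 = -1, so u_p = 3 - t^2.

u = 3 - t**2 + C1*exp(t) + C2*t*exp(t)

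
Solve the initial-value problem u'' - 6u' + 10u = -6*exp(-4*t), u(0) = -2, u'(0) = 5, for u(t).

Characteristic equation r² - 6r + 10 = 0 has discriminant (-6)² - 4·(10) = -4 < 0, so r = 3 ± i.
Hence u_h = C1*cos(t)*exp(3*t) + C2*exp(3*t)*sin(t).
Try u_p = A*exp(-4*t). Substituting into the equation and dividing by exp(-4*t) gives A = -3/25, so u_p = -3*exp(-4*t)/25.
General solution: u = -3*exp(-4*t)/25 + C1*cos(t)*exp(3*t) + C2*exp(3*t)*sin(t).
Apply the initial conditions: u(0) = -3/25 + C1 = -2 and u'(0) = 12/25 + C2 + 3*C1 = 5. Solving gives C1 = -47/25, C2 = 254/25.

u = -3*exp(-4*t)/25 - 47*cos(t)*exp(3*t)/25 + 254*exp(3*t)*sin(t)/25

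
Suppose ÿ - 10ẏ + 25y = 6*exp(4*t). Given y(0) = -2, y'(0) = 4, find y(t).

Characteristic equation r² - 10r + 25 = 0 has discriminant (-10)² - 4·(25) = 0, so r = 5 is a repeated root.
Hence y_h = (C1 + C2*t)*exp(5*t).
Try y_p = A*exp(4*t). Substituting into the equation and dividing by exp(4*t) gives A = 6, so y_p = 6*exp(4*t).
General solution: y = 6*exp(4*t) + C1*exp(5*t) + C2*t*exp(5*t).
Apply the initial conditions: y(0) = 6 + C1 = -2 and y'(0) = 24 + C2 + 5*C1 = 4. Solving gives C1 = -8, C2 = 20.

y = -8*exp(5*t) + 6*exp(4*t) + 20*t*exp(5*t)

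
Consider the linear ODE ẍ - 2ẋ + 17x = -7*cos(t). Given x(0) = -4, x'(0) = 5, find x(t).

Characteristic equation r² - 2r + 17 = 0 has discriminant (-2)² - 4·(17) = -64 < 0, so r = 1 ± 4i.
Hence x_h = C1*cos(4*t)*exp(t) + C2*exp(t)*sin(4*t).
Try x_p = A*cos(t) + B*sin(t). Substituting and equating the coefficients of cos(t) and sin(t) gives A = -28/65, B = 7/130, so x_p = -28*cos(t)/65 + 7*sin(t)/130.
General solution: x = -28*cos(t)/65 + 7*sin(t)/130 + C1*cos(4*t)*exp(t) + C2*exp(t)*sin(4*t).
Apply the initial conditions: x(0) = -28/65 + C1 = -4 and x'(0) = 7/130 + C1 + 4*C2 = 5. Solving gives C1 = -232/65, C2 = 1107/520.

x = -28*cos(t)/65 + 7*sin(t)/130 - 232*cos(4*t)*exp(t)/65 + 1107*exp(t)*sin(4*t)/520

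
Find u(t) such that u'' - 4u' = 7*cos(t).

Characteristic equation r² - 4r = 0 factors as (r - 4)r = 0, so r = 4, 0.
Hence u_h = C1*exp(4*t) + C2.
Try u_p = A*cos(t) + B*sin(t). Substituting and equating the coefficients of cos(t) and sin(t) gives A = -7/17, B = -28/17, so u_p = -28*sin(t)/17 - 7*cos(t)/17.

u = C2 - 28*sin(t)/17 - 7*cos(t)/17 + C1*exp(4*t)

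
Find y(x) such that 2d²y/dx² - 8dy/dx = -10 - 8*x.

y = C2 + x**2/2 + 3*x/2 + C1*exp(4*x)

Divide through by 2: y'' - 4y' = -5 - 4*x.
Characteristic equation r² - 4r = 0 factors as (r - 4)r = 0, so r = 4, 0.
Hence y_h = C1*exp(4*x) + C2.
Since 0 is a characteristic root (multiplicity 1), multiply the polynomial trial by x: try y_p = x*(A0 + A1*x). Substituting and matching coefficients of each power of x gives A0 = 3/2, A1 = 1/2, so y_p = x^2/2 + 3*x/2.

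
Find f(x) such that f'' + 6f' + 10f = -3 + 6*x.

f = -33/50 + 3*x/5 + C1*cos(x)*exp(-3*x) + C2*exp(-3*x)*sin(x)

Characteristic equation r² + 6r + 10 = 0 has discriminant (6)² - 4·(10) = -4 < 0, so r = -3 ± i.
Hence f_h = C1*cos(x)*exp(-3*x) + C2*exp(-3*x)*sin(x).
For the particular solution try f_p = A0 + A1*x. Substituting and matching coefficients of each power of x gives A0 = -33/50, A1 = 3/5, so f_p = -33/50 + 3*x/5.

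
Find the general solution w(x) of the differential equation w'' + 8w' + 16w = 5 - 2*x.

w = 3/8 - x/8 + C1*exp(-4*x) + C2*x*exp(-4*x)

Characteristic equation r² + 8r + 16 = 0 has discriminant (8)² - 4·(16) = 0, so r = -4 is a repeated root.
Hence w_h = (C1 + C2*x)*exp(-4*x).
For the particular solution try w_p = A0 + A1*x. Substituting and matching coefficients of each power of x gives A0 = 3/8, A1 = -1/8, so w_p = 3/8 - x/8.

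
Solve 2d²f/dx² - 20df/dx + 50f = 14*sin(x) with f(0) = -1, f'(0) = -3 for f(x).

f = -373*exp(5*x)/338 + 35*cos(x)/338 + 42*sin(x)/169 + 59*x*exp(5*x)/26

Divide through by 2: f'' - 10f' + 25f = 7*sin(x).
Characteristic equation r² - 10r + 25 = 0 has discriminant (-10)² - 4·(25) = 0, so r = 5 is a repeated root.
Hence f_h = (C1 + C2*x)*exp(5*x).
Try f_p = A*cos(x) + B*sin(x). Substituting and equating the coefficients of cos(x) and sin(x) gives A = 35/338, B = 42/169, so f_p = 35*cos(x)/338 + 42*sin(x)/169.
General solution: f = 35*cos(x)/338 + 42*sin(x)/169 + C1*exp(5*x) + C2*x*exp(5*x).
Apply the initial conditions: f(0) = 35/338 + C1 = -1 and f'(0) = 42/169 + C2 + 5*C1 = -3. Solving gives C1 = -373/338, C2 = 59/26.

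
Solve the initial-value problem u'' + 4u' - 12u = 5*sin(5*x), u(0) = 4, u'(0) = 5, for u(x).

Characteristic equation r² + 4r - 12 = 0 factors as (r + 6)(r - 2) = 0, so r = -6, 2.
Hence u_h = C1*exp(-6*x) + C2*exp(2*x).
Try u_p = A*cos(5*x) + B*sin(5*x). Substituting and equating the coefficients of cos(5x) and sin(5x) gives A = -100/1769, B = -185/1769, so u_p = -185*sin(5*x)/1769 - 100*cos(5*x)/1769.
General solution: u = -185*sin(5*x)/1769 - 100*cos(5*x)/1769 + C1*exp(-6*x) + C2*exp(2*x).
Apply the initial conditions: u(0) = -100/1769 + C1 + C2 = 4 and u'(0) = -925/1769 - 6*C1 + 2*C2 = 5. Solving gives C1 = 79/244, C2 = 433/116.

u = -185*sin(5*x)/1769 - 100*cos(5*x)/1769 + 79*exp(-6*x)/244 + 433*exp(2*x)/116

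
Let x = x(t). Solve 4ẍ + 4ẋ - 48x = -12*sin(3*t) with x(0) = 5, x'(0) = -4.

x = cos(3*t)/50 + 7*sin(3*t)/50 + 31*exp(3*t)/14 + 484*exp(-4*t)/175

Divide through by 4: x'' + x' - 12x = -3*sin(3*t).
Characteristic equation r² + r - 12 = 0 factors as (r - 3)(r + 4) = 0, so r = 3, -4.
Hence x_h = C1*exp(3*t) + C2*exp(-4*t).
Try x_p = A*cos(3*t) + B*sin(3*t). Substituting and equating the coefficients of cos(3t) and sin(3t) gives A = 1/50, B = 7/50, so x_p = cos(3*t)/50 + 7*sin(3*t)/50.
General solution: x = cos(3*t)/50 + 7*sin(3*t)/50 + C1*exp(3*t) + C2*exp(-4*t).
Apply the initial conditions: x(0) = 1/50 + C1 + C2 = 5 and x'(0) = 21/50 - 4*C2 + 3*C1 = -4. Solving gives C1 = 31/14, C2 = 484/175.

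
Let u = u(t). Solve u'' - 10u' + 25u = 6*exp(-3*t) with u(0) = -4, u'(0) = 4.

Characteristic equation r² - 10r + 25 = 0 has discriminant (-10)² - 4·(25) = 0, so r = 5 is a repeated root.
Hence u_h = (C1 + C2*t)*exp(5*t).
Try u_p = A*exp(-3*t). Substituting into the equation and dividing by exp(-3*t) gives A = 3/32, so u_p = 3*exp(-3*t)/32.
General solution: u = 3*exp(-3*t)/32 + C1*exp(5*t) + C2*t*exp(5*t).
Apply the initial conditions: u(0) = 3/32 + C1 = -4 and u'(0) = -9/32 + C2 + 5*C1 = 4. Solving gives C1 = -131/32, C2 = 99/4.

u = -131*exp(5*t)/32 + 3*exp(-3*t)/32 + 99*t*exp(5*t)/4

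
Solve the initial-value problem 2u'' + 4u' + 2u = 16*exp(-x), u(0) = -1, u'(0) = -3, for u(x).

Divide through by 2: u'' + 2u' + u = 8*exp(-x).
Characteristic equation r² + 2r + 1 = 0 has discriminant (2)² - 4·(1) = 0, so r = -1 is a repeated root.
Hence u_h = (C1 + C2*x)*exp(-x).
Since exp(-x) solves the homogeneous equation (r = -1 is a root of multiplicity 2), multiply the trial by x^2. Try u_p = A*x^2*exp(-x). Substituting into the equation and dividing by exp(-x) gives A = 4, so u_p = 4*x^2*exp(-x).
General solution: u = C1*exp(-x) + 4*x^2*exp(-x) + C2*x*exp(-x).
Apply the initial conditions: u(0) = C1 = -1 and u'(0) = C2 - C1 = -3. Solving gives C1 = -1, C2 = -4.

u = -exp(-x) - 4*x*exp(-x) + 4*x**2*exp(-x)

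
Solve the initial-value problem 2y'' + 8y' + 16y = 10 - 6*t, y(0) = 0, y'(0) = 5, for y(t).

Divide through by 2: y'' + 4y' + 8y = 5 - 3*t.
Characteristic equation r² + 4r + 8 = 0 has discriminant (4)² - 4·(8) = -16 < 0, so r = -2 ± 2i.
Hence y_h = C1*cos(2*t)*exp(-2*t) + C2*exp(-2*t)*sin(2*t).
For the particular solution try y_p = A0 + A1*t. Substituting and matching coefficients of each power of t gives A0 = 13/16, A1 = -3/8, so y_p = 13/16 - 3*t/8.
General solution: y = 13/16 - 3*t/8 + C1*cos(2*t)*exp(-2*t) + C2*exp(-2*t)*sin(2*t).
Apply the initial conditions: y(0) = 13/16 + C1 = 0 and y'(0) = -3/8 - 2*C1 + 2*C2 = 5. Solving gives C1 = -13/16, C2 = 15/8.

y = 13/16 - 3*t/8 - 13*cos(2*t)*exp(-2*t)/16 + 15*exp(-2*t)*sin(2*t)/8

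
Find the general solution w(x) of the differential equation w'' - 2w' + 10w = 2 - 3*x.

w = 7/50 - 3*x/10 + C1*cos(3*x)*exp(x) + C2*exp(x)*sin(3*x)

Characteristic equation r² - 2r + 10 = 0 has discriminant (-2)² - 4·(10) = -36 < 0, so r = 1 ± 3i.
Hence w_h = C1*cos(3*x)*exp(x) + C2*exp(x)*sin(3*x).
For the particular solution try w_p = A0 + A1*x. Substituting and matching coefficients of each power of x gives A0 = 7/50, A1 = -3/10, so w_p = 7/50 - 3*x/10.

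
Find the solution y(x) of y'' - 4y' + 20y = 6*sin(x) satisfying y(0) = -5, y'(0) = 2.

Characteristic equation r² - 4r + 20 = 0 has discriminant (-4)² - 4·(20) = -64 < 0, so r = 2 ± 4i.
Hence y_h = C1*cos(4*x)*exp(2*x) + C2*exp(2*x)*sin(4*x).
Try y_p = A*cos(x) + B*sin(x). Substituting and equating the coefficients of cos(x) and sin(x) gives A = 24/377, B = 114/377, so y_p = 24*cos(x)/377 + 114*sin(x)/377.
General solution: y = 24*cos(x)/377 + 114*sin(x)/377 + C1*cos(4*x)*exp(2*x) + C2*exp(2*x)*sin(4*x).
Apply the initial conditions: y(0) = 24/377 + C1 = -5 and y'(0) = 114/377 + 2*C1 + 4*C2 = 2. Solving gives C1 = -1909/377, C2 = 2229/754.

y = 24*cos(x)/377 + 114*sin(x)/377 - 1909*cos(4*x)*exp(2*x)/377 + 2229*exp(2*x)*sin(4*x)/754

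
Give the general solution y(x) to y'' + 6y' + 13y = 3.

y = 3/13 + C1*cos(2*x)*exp(-3*x) + C2*exp(-3*x)*sin(2*x)

Characteristic equation r² + 6r + 13 = 0 has discriminant (6)² - 4·(13) = -16 < 0, so r = -3 ± 2i.
Hence y_h = C1*cos(2*x)*exp(-3*x) + C2*exp(-3*x)*sin(2*x).
For the particular solution try y_p = A0. Substituting and matching coefficients of each power of x gives A0 = 3/13, so y_p = 3/13.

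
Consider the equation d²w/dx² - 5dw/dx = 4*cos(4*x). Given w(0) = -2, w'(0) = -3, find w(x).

w = -7/5 - 103*exp(5*x)/205 - 5*sin(4*x)/41 - 4*cos(4*x)/41

Characteristic equation r² - 5r = 0 factors as (r - 5)r = 0, so r = 5, 0.
Hence w_h = C1*exp(5*x) + C2.
Try w_p = A*cos(4*x) + B*sin(4*x). Substituting and equating the coefficients of cos(4x) and sin(4x) gives A = -4/41, B = -5/41, so w_p = -5*sin(4*x)/41 - 4*cos(4*x)/41.
General solution: w = C2 - 5*sin(4*x)/41 - 4*cos(4*x)/41 + C1*exp(5*x).
Apply the initial conditions: w(0) = -4/41 + C1 + C2 = -2 and w'(0) = -20/41 + 5*C1 = -3. Solving gives C1 = -103/205, C2 = -7/5.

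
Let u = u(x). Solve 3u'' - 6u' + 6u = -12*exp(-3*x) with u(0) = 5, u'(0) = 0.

u = -4*exp(-3*x)/17 - 101*exp(x)*sin(x)/17 + 89*cos(x)*exp(x)/17

Divide through by 3: u'' - 2u' + 2u = -4*exp(-3*x).
Characteristic equation r² - 2r + 2 = 0 has discriminant (-2)² - 4·(2) = -4 < 0, so r = 1 ± i.
Hence u_h = C1*cos(x)*exp(x) + C2*exp(x)*sin(x).
Try u_p = A*exp(-3*x). Substituting into the equation and dividing by exp(-3*x) gives A = -4/17, so u_p = -4*exp(-3*x)/17.
General solution: u = -4*exp(-3*x)/17 + C1*cos(x)*exp(x) + C2*exp(x)*sin(x).
Apply the initial conditions: u(0) = -4/17 + C1 = 5 and u'(0) = 12/17 + C1 + C2 = 0. Solving gives C1 = 89/17, C2 = -101/17.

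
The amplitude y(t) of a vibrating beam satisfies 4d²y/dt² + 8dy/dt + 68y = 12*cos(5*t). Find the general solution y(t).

y = -6*cos(5*t)/41 + 15*sin(5*t)/82 + C1*cos(4*t)*exp(-t) + C2*exp(-t)*sin(4*t)

Divide through by 4: y'' + 2y' + 17y = 3*cos(5*t).
Characteristic equation r² + 2r + 17 = 0 has discriminant (2)² - 4·(17) = -64 < 0, so r = -1 ± 4i.
Hence y_h = C1*cos(4*t)*exp(-t) + C2*exp(-t)*sin(4*t).
Try y_p = A*cos(5*t) + B*sin(5*t). Substituting and equating the coefficients of cos(5t) and sin(5t) gives A = -6/41, B = 15/82, so y_p = -6*cos(5*t)/41 + 15*sin(5*t)/82.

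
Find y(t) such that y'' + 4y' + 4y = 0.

y = C1*exp(-2*t) + C2*t*exp(-2*t)

Characteristic equation r² + 4r + 4 = 0 has discriminant (4)² - 4·(4) = 0, so r = -2 is a repeated root.
Hence y_h = (C1 + C2*t)*exp(-2*t).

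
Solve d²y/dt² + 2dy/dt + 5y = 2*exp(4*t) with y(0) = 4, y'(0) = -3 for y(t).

Characteristic equation r² + 2r + 5 = 0 has discriminant (2)² - 4·(5) = -16 < 0, so r = -1 ± 2i.
Hence y_h = C1*cos(2*t)*exp(-t) + C2*exp(-t)*sin(2*t).
Try y_p = A*exp(4*t). Substituting into the equation and dividing by exp(4*t) gives A = 2/29, so y_p = 2*exp(4*t)/29.
General solution: y = 2*exp(4*t)/29 + C1*cos(2*t)*exp(-t) + C2*exp(-t)*sin(2*t).
Apply the initial conditions: y(0) = 2/29 + C1 = 4 and y'(0) = 8/29 - C1 + 2*C2 = -3. Solving gives C1 = 114/29, C2 = 19/58.

y = 2*exp(4*t)/29 + 19*exp(-t)*sin(2*t)/58 + 114*cos(2*t)*exp(-t)/29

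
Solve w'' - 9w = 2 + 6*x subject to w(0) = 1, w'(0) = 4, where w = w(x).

Characteristic equation r² - 9 = 0 factors as (r - 3)(r + 3) = 0, so r = 3, -3.
Hence w_h = C1*exp(3*x) + C2*exp(-3*x).
For the particular solution try w_p = A0 + A1*x. Substituting and matching coefficients of each power of x gives A0 = -2/9, A1 = -2/3, so w_p = -2/9 - 2*x/3.
General solution: w = -2/9 - 2*x/3 + C1*exp(3*x) + C2*exp(-3*x).
Apply the initial conditions: w(0) = -2/9 + C1 + C2 = 1 and w'(0) = -2/3 - 3*C2 + 3*C1 = 4. Solving gives C1 = 25/18, C2 = -1/6.

w = -2/9 - 2*x/3 - exp(-3*x)/6 + 25*exp(3*x)/18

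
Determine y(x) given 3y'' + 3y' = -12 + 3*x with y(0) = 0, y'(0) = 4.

y = 9 + x**2/2 - 9*exp(-x) - 5*x

Divide through by 3: y'' + y' = -4 + x.
Characteristic equation r² + r = 0 factors as (r + 1)r = 0, so r = -1, 0.
Hence y_h = C1*exp(-x) + C2.
Since 0 is a characteristic root (multiplicity 1), multiply the polynomial trial by x: try y_p = x*(A0 + A1*x). Substituting and matching coefficients of each power of x gives A0 = -5, A1 = 1/2, so y_p = x^2/2 - 5*x.
General solution: y = C2 + x^2/2 - 5*x + C1*exp(-x).
Apply the initial conditions: y(0) = C1 + C2 = 0 and y'(0) = -5 - C1 = 4. Solving gives C1 = -9, C2 = 9.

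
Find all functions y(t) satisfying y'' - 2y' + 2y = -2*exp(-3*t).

y = -2*exp(-3*t)/17 + C1*cos(t)*exp(t) + C2*exp(t)*sin(t)

Characteristic equation r² - 2r + 2 = 0 has discriminant (-2)² - 4·(2) = -4 < 0, so r = 1 ± i.
Hence y_h = C1*cos(t)*exp(t) + C2*exp(t)*sin(t).
Try y_p = A*exp(-3*t). Substituting into the equation and dividing by exp(-3*t) gives A = -2/17, so y_p = -2*exp(-3*t)/17.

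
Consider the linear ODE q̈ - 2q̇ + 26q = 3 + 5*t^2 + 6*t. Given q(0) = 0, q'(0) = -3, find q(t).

q = 265/2197 + 5*t**2/26 + 44*t/169 - 6898*exp(t)*sin(5*t)/10985 - 265*cos(5*t)*exp(t)/2197

Characteristic equation r² - 2r + 26 = 0 has discriminant (-2)² - 4·(26) = -100 < 0, so r = 1 ± 5i.
Hence q_h = C1*cos(5*t)*exp(t) + C2*exp(t)*sin(5*t).
For the particular solution try q_p = A0 + A1*t + A2*t^2. Substituting and matching coefficients of each power of t gives A0 = 265/2197, A1 = 44/169, A2 = 5/26, so q_p = 265/2197 + 5*t^2/26 + 44*t/169.
General solution: q = 265/2197 + 5*t^2/26 + 44*t/169 + C1*cos(5*t)*exp(t) + C2*exp(t)*sin(5*t).
Apply the initial conditions: q(0) = 265/2197 + C1 = 0 and q'(0) = 44/169 + C1 + 5*C2 = -3. Solving gives C1 = -265/2197, C2 = -6898/10985.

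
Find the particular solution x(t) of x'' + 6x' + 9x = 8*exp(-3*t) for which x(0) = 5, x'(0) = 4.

x = 5*exp(-3*t) + 4*t**2*exp(-3*t) + 19*t*exp(-3*t)

Characteristic equation r² + 6r + 9 = 0 has discriminant (6)² - 4·(9) = 0, so r = -3 is a repeated root.
Hence x_h = (C1 + C2*t)*exp(-3*t).
Since exp(-3*t) solves the homogeneous equation (r = -3 is a root of multiplicity 2), multiply the trial by t^2. Try x_p = A*t^2*exp(-3*t). Substituting into the equation and dividing by exp(-3*t) gives A = 4, so x_p = 4*t^2*exp(-3*t).
General solution: x = C1*exp(-3*t) + 4*t^2*exp(-3*t) + C2*t*exp(-3*t).
Apply the initial conditions: x(0) = C1 = 5 and x'(0) = C2 - 3*C1 = 4. Solving gives C1 = 5, C2 = 19.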